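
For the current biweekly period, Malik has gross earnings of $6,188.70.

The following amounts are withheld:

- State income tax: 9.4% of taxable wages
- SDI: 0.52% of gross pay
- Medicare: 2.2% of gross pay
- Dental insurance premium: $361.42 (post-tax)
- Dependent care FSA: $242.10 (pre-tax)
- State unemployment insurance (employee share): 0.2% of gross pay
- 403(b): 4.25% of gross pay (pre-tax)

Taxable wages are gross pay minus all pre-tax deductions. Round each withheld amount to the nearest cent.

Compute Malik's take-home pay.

Dependent care FSA: $242.10
403(b): $6,188.70 × 0.0425 = $263.02
Pre-tax total = $242.10 + $263.02 = $505.12
Taxable wages = $6,188.70 − $505.12 = $5,683.58
State income tax: $5,683.58 × 0.094 = $534.26
Medicare: $6,188.70 × 0.022 = $136.15
State unemployment insurance (employee share): $6,188.70 × 0.002 = $12.38
SDI: $6,188.70 × 0.0052 = $32.18
Dental insurance premium: $361.42
Total deductions = $242.10 + $263.02 + $534.26 + $136.15 + $12.38 + $32.18 + $361.42 = $1,581.51
Net pay = $6,188.70 − $1,581.51 = $4,607.19

$4,607.19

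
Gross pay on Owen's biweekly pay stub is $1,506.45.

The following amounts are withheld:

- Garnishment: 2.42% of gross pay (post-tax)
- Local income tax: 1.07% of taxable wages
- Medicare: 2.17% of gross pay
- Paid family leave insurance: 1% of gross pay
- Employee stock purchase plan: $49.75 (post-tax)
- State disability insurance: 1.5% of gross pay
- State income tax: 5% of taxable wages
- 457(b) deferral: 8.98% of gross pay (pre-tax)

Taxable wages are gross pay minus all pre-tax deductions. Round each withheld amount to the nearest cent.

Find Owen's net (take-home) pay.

$1,131.38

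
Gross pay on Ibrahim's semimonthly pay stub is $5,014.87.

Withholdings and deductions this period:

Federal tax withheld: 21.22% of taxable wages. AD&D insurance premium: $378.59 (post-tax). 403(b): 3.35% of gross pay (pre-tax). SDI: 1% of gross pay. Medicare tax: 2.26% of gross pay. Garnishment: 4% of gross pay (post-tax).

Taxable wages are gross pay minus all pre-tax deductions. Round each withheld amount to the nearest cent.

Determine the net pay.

$3,075.69

403(b): $5,014.87 × 0.0335 = $168.00
Taxable wages = $5,014.87 − $168.00 = $4,846.87
Federal tax withheld: $4,846.87 × 0.2122 = $1,028.51
SDI: $5,014.87 × 0.01 = $50.15
Medicare tax: $5,014.87 × 0.0226 = $113.34
AD&D insurance premium: $378.59
Garnishment: $5,014.87 × 0.04 = $200.59
Total deductions = $168.00 + $1,028.51 + $50.15 + $113.34 + $378.59 + $200.59 = $1,939.18
Net pay = $5,014.87 − $1,939.18 = $3,075.69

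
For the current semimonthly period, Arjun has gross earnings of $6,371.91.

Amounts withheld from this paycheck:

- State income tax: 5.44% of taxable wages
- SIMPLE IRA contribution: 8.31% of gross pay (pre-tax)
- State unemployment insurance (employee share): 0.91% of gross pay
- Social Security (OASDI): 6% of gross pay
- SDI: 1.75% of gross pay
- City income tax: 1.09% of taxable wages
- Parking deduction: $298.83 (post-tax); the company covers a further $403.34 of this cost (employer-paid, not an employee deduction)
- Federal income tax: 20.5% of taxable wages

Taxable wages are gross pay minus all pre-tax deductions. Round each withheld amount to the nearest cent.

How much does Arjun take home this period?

SIMPLE IRA contribution: $6,371.91 × 0.0831 = $529.51
Taxable wages = $6,371.91 − $529.51 = $5,842.40
State income tax: $5,842.40 × 0.0544 = $317.83
Federal income tax: $5,842.40 × 0.205 = $1,197.69
City income tax: $5,842.40 × 0.0109 = $63.68
Social Security (OASDI): $6,371.91 × 0.06 = $382.31
State unemployment insurance (employee share): $6,371.91 × 0.0091 = $57.98
SDI: $6,371.91 × 0.0175 = $111.51
Parking deduction: $298.83
(Employer's $403.34 toward parking deduction is not withheld from the employee.)
Total deductions = $529.51 + $317.83 + $1,197.69 + $63.68 + $382.31 + $57.98 + $111.51 + $298.83 = $2,959.34
Net pay = $6,371.91 − $2,959.34 = $3,412.57

$3,412.57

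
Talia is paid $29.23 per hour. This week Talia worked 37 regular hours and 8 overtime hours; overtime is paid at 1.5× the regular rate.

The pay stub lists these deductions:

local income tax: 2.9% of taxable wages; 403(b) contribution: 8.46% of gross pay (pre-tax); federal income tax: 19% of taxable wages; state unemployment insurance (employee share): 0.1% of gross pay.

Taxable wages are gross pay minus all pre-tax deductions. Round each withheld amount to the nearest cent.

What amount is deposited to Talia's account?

Regular pay: 37 × $29.23 = $1081.51
Overtime pay: 8 × $29.23 × 1.5 = $350.76
Gross pay = $1081.51 + $350.76 = $1432.27
403(b) contribution: $1432.27 × 0.0846 = $121.17
Taxable wages = $1432.27 − $121.17 = $1311.10
Federal income tax: $1311.10 × 0.19 = $249.11
Local income tax: $1311.10 × 0.029 = $38.02
State unemployment insurance (employee share): $1432.27 × 0.001 = $1.43
Total deductions = $121.17 + $249.11 + $38.02 + $1.43 = $409.73
Net pay = $1432.27 − $409.73 = $1022.54

$1022.54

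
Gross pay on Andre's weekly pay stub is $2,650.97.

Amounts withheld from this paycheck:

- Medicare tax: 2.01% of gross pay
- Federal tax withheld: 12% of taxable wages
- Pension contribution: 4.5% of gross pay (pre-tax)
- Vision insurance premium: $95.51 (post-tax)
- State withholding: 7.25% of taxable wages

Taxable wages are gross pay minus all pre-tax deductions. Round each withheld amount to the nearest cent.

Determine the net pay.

Pension contribution: $2,650.97 × 0.045 = $119.29
Taxable wages = $2,650.97 − $119.29 = $2,531.68
State withholding: $2,531.68 × 0.0725 = $183.55
Federal tax withheld: $2,531.68 × 0.12 = $303.80
Medicare tax: $2,650.97 × 0.0201 = $53.28
Vision insurance premium: $95.51
Total deductions = $119.29 + $183.55 + $303.80 + $53.28 + $95.51 = $755.43
Net pay = $2,650.97 − $755.43 = $1,895.54

$1,895.54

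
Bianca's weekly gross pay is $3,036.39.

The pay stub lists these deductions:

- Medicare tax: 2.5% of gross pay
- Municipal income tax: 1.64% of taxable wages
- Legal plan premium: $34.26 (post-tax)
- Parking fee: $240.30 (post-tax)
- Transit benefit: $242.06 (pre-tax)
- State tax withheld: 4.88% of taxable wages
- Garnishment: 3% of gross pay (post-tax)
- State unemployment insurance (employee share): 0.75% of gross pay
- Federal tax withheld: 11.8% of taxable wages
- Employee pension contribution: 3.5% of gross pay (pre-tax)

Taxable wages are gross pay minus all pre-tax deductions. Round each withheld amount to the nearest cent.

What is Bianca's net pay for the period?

Transit benefit: $242.06
Employee pension contribution: $3,036.39 × 0.035 = $106.27
Pre-tax total = $242.06 + $106.27 = $348.33
Taxable wages = $3,036.39 − $348.33 = $2,688.06
Federal tax withheld: $2,688.06 × 0.118 = $317.19
State tax withheld: $2,688.06 × 0.0488 = $131.18
Municipal income tax: $2,688.06 × 0.0164 = $44.08
Medicare tax: $3,036.39 × 0.025 = $75.91
State unemployment insurance (employee share): $3,036.39 × 0.0075 = $22.77
Parking fee: $240.30
Garnishment: $3,036.39 × 0.03 = $91.09
Legal plan premium: $34.26
Total deductions = $242.06 + $106.27 + $317.19 + $131.18 + $44.08 + $75.91 + $22.77 + $240.30 + $91.09 + $34.26 = $1,305.11
Net pay = $3,036.39 − $1,305.11 = $1,731.28

$1,731.28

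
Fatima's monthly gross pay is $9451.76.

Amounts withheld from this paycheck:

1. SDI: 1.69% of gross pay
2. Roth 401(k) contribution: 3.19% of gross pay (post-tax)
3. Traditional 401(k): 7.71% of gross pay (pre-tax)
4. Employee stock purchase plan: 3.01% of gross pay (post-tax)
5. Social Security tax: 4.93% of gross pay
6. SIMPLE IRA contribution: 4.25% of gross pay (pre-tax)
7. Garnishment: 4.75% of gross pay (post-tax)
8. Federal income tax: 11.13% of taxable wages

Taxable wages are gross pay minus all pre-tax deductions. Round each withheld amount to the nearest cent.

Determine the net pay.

SIMPLE IRA contribution: $9451.76 × 0.0425 = $401.70
Traditional 401(k): $9451.76 × 0.0771 = $728.73
Pre-tax total = $401.70 + $728.73 = $1130.43
Taxable wages = $9451.76 − $1130.43 = $8321.33
Federal income tax: $8321.33 × 0.1113 = $926.16
SDI: $9451.76 × 0.0169 = $159.73
Social Security tax: $9451.76 × 0.0493 = $465.97
Employee stock purchase plan: $9451.76 × 0.0301 = $284.50
Garnishment: $9451.76 × 0.0475 = $448.96
Roth 401(k) contribution: $9451.76 × 0.0319 = $301.51
Total deductions = $401.70 + $728.73 + $926.16 + $159.73 + $465.97 + $284.50 + $448.96 + $301.51 = $3717.26
Net pay = $9451.76 − $3717.26 = $5734.50

$5734.50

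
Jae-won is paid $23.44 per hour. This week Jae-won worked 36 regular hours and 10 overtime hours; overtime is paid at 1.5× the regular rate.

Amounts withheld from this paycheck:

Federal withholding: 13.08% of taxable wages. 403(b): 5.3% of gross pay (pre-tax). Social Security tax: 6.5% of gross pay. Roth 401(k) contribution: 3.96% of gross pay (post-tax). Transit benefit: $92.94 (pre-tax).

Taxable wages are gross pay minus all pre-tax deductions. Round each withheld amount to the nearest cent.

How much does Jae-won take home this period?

$778.18

Regular pay: 36 × $23.44 = $843.84
Overtime pay: 10 × $23.44 × 1.5 = $351.60
Gross pay = $843.84 + $351.60 = $1,195.44
Transit benefit: $92.94
403(b): $1,195.44 × 0.053 = $63.36
Pre-tax total = $92.94 + $63.36 = $156.30
Taxable wages = $1,195.44 − $156.30 = $1,039.14
Federal withholding: $1,039.14 × 0.1308 = $135.92
Social Security tax: $1,195.44 × 0.065 = $77.70
Roth 401(k) contribution: $1,195.44 × 0.0396 = $47.34
Total deductions = $92.94 + $63.36 + $135.92 + $77.70 + $47.34 = $417.26
Net pay = $1,195.44 − $417.26 = $778.18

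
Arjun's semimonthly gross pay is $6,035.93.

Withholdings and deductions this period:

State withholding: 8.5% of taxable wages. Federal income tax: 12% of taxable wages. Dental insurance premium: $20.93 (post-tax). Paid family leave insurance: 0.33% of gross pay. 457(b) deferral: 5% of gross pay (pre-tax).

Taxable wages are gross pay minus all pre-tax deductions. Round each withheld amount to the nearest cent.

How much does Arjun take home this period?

$4,517.78

457(b) deferral: $6,035.93 × 0.05 = $301.80
Taxable wages = $6,035.93 − $301.80 = $5,734.13
Federal income tax: $5,734.13 × 0.12 = $688.10
State withholding: $5,734.13 × 0.085 = $487.40
Paid family leave insurance: $6,035.93 × 0.0033 = $19.92
Dental insurance premium: $20.93
Total deductions = $301.80 + $688.10 + $487.40 + $19.92 + $20.93 = $1,518.15
Net pay = $6,035.93 − $1,518.15 = $4,517.78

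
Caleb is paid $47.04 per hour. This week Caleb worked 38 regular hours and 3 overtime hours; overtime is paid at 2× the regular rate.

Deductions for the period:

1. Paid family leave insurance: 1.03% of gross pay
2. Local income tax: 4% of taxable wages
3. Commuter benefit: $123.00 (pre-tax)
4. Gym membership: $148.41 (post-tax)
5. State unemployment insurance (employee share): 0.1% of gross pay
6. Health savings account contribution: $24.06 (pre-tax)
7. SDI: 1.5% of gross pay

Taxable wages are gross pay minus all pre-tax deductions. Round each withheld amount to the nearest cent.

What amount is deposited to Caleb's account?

Regular pay: 38 × $47.04 = $1787.52
Overtime pay: 3 × $47.04 × 2 = $282.24
Gross pay = $1787.52 + $282.24 = $2069.76
Health savings account contribution: $24.06
Commuter benefit: $123.00
Pre-tax total = $24.06 + $123.00 = $147.06
Taxable wages = $2069.76 − $147.06 = $1922.70
Local income tax: $1922.70 × 0.04 = $76.91
SDI: $2069.76 × 0.015 = $31.05
State unemployment insurance (employee share): $2069.76 × 0.001 = $2.07
Paid family leave insurance: $2069.76 × 0.0103 = $21.32
Gym membership: $148.41
Total deductions = $24.06 + $123.00 + $76.91 + $31.05 + $2.07 + $21.32 + $148.41 = $426.82
Net pay = $2069.76 − $426.82 = $1642.94

$1642.94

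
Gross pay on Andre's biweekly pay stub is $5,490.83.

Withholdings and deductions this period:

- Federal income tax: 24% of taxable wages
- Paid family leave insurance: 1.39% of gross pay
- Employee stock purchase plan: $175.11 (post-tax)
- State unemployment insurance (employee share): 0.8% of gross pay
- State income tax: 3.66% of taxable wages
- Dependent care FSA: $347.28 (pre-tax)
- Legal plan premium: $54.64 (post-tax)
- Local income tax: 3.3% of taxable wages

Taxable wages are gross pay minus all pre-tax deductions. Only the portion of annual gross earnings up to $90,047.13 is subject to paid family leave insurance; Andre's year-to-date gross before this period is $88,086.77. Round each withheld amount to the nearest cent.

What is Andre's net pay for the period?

Dependent care FSA: $347.28
Taxable wages = $5,490.83 − $347.28 = $5,143.55
Local income tax: $5,143.55 × 0.033 = $169.74
State income tax: $5,143.55 × 0.0366 = $188.25
Federal income tax: $5,143.55 × 0.24 = $1,234.45
State unemployment insurance (employee share): $5,490.83 × 0.008 = $43.93
Paid family leave insurance: only $90,047.13 − $88,086.77 = $1,960.36 of this check is subject → $1,960.36 × 0.0139 = $27.25
Legal plan premium: $54.64
Employee stock purchase plan: $175.11
Total deductions = $347.28 + $169.74 + $188.25 + $1,234.45 + $43.93 + $27.25 + $54.64 + $175.11 = $2,240.65
Net pay = $5,490.83 − $2,240.65 = $3,250.18

$3,250.18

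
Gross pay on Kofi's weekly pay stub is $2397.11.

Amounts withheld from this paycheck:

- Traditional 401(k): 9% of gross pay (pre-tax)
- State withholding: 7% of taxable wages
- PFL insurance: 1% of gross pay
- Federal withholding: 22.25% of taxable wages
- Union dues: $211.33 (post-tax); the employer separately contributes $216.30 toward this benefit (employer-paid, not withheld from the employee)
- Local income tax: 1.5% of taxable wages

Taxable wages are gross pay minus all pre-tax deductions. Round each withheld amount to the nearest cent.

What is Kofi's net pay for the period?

Traditional 401(k): $2397.11 × 0.09 = $215.74
Taxable wages = $2397.11 − $215.74 = $2181.37
State withholding: $2181.37 × 0.07 = $152.70
Local income tax: $2181.37 × 0.015 = $32.72
Federal withholding: $2181.37 × 0.2225 = $485.35
PFL insurance: $2397.11 × 0.01 = $23.97
Union dues: $211.33
(Employer's $216.30 toward union dues is not withheld from the employee.)
Total deductions = $215.74 + $152.70 + $32.72 + $485.35 + $23.97 + $211.33 = $1121.81
Net pay = $2397.11 − $1121.81 = $1275.30

$1275.30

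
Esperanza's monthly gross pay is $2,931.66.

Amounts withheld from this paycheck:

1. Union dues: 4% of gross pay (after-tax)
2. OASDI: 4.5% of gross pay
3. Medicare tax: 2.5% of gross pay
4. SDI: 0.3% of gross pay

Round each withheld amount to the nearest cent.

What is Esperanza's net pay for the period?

$2,600.39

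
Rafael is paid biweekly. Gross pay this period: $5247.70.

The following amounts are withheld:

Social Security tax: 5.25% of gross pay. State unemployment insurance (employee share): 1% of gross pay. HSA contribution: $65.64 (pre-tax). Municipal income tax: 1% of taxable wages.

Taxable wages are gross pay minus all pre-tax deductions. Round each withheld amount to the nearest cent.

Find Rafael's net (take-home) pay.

$4802.26

HSA contribution: $65.64
Taxable wages = $5247.70 − $65.64 = $5182.06
Municipal income tax: $5182.06 × 0.01 = $51.82
State unemployment insurance (employee share): $5247.70 × 0.01 = $52.48
Social Security tax: $5247.70 × 0.0525 = $275.50
Total deductions = $65.64 + $51.82 + $52.48 + $275.50 = $445.44
Net pay = $5247.70 − $445.44 = $4802.26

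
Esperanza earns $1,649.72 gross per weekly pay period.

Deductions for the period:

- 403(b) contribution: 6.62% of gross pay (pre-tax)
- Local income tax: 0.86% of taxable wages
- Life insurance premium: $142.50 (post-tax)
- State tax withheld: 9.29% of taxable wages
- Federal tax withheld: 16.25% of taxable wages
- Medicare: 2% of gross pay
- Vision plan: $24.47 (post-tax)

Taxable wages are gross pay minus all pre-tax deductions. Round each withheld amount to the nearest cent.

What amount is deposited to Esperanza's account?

$933.86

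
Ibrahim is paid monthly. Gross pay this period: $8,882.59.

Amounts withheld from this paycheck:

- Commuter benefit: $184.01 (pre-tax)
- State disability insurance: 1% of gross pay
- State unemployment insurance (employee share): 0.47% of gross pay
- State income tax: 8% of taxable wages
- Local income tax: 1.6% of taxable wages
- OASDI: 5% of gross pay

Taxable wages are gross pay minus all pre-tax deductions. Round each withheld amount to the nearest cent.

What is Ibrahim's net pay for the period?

$7,288.80

Commuter benefit: $184.01
Taxable wages = $8,882.59 − $184.01 = $8,698.58
Local income tax: $8,698.58 × 0.016 = $139.18
State income tax: $8,698.58 × 0.08 = $695.89
OASDI: $8,882.59 × 0.05 = $444.13
State unemployment insurance (employee share): $8,882.59 × 0.0047 = $41.75
State disability insurance: $8,882.59 × 0.01 = $88.83
Total deductions = $184.01 + $139.18 + $695.89 + $444.13 + $41.75 + $88.83 = $1,593.79
Net pay = $8,882.59 − $1,593.79 = $7,288.80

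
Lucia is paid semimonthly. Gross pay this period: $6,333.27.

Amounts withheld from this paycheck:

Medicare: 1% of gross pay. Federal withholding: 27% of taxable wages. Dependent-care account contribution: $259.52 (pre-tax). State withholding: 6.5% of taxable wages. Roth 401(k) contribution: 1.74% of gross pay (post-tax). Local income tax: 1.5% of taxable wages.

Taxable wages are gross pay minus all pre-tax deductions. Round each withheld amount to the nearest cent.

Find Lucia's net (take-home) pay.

Dependent-care account contribution: $259.52
Taxable wages = $6,333.27 − $259.52 = $6,073.75
Federal withholding: $6,073.75 × 0.27 = $1,639.91
Local income tax: $6,073.75 × 0.015 = $91.11
State withholding: $6,073.75 × 0.065 = $394.79
Medicare: $6,333.27 × 0.01 = $63.33
Roth 401(k) contribution: $6,333.27 × 0.0174 = $110.20
Total deductions = $259.52 + $1,639.91 + $91.11 + $394.79 + $63.33 + $110.20 = $2,558.86
Net pay = $6,333.27 − $2,558.86 = $3,774.41

$3,774.41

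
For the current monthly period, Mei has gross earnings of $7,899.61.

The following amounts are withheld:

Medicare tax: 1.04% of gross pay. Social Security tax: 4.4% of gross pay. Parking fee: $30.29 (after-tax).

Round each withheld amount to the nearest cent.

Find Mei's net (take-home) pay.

Medicare tax: $7,899.61 × 0.0104 = $82.16
Social Security tax: $7,899.61 × 0.044 = $347.58
Parking fee: $30.29
Total deductions = $82.16 + $347.58 + $30.29 = $460.03
Net pay = $7,899.61 − $460.03 = $7,439.58

$7,439.58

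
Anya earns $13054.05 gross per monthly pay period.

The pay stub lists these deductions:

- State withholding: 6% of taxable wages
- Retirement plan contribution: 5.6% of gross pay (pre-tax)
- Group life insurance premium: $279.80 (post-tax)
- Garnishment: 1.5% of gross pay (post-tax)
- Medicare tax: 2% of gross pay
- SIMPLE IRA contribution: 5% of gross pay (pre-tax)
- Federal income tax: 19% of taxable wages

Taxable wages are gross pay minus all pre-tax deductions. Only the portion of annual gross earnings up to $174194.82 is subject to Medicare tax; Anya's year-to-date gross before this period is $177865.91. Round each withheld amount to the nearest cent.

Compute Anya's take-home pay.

$8277.13

Retirement plan contribution: $13054.05 × 0.056 = $731.03
SIMPLE IRA contribution: $13054.05 × 0.05 = $652.70
Pre-tax total = $731.03 + $652.70 = $1383.73
Taxable wages = $13054.05 − $1383.73 = $11670.32
Federal income tax: $11670.32 × 0.19 = $2217.36
State withholding: $11670.32 × 0.06 = $700.22
Medicare tax: annual cap $174194.82 already reached (YTD $177865.91), so $0.00
Garnishment: $13054.05 × 0.015 = $195.81
Group life insurance premium: $279.80
Total deductions = $731.03 + $652.70 + $2217.36 + $700.22 + $0.00 + $195.81 + $279.80 = $4776.92
Net pay = $13054.05 − $4776.92 = $8277.13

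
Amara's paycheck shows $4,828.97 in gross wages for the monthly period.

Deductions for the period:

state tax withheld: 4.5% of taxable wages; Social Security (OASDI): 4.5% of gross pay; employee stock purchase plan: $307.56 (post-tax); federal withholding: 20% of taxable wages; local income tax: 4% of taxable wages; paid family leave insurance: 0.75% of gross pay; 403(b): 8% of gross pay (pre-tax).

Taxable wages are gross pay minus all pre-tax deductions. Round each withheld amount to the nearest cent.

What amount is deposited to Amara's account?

403(b): $4,828.97 × 0.08 = $386.32
Taxable wages = $4,828.97 − $386.32 = $4,442.65
Local income tax: $4,442.65 × 0.04 = $177.71
Federal withholding: $4,442.65 × 0.2 = $888.53
State tax withheld: $4,442.65 × 0.045 = $199.92
Paid family leave insurance: $4,828.97 × 0.0075 = $36.22
Social Security (OASDI): $4,828.97 × 0.045 = $217.30
Employee stock purchase plan: $307.56
Total deductions = $386.32 + $177.71 + $888.53 + $199.92 + $36.22 + $217.30 + $307.56 = $2,213.56
Net pay = $4,828.97 − $2,213.56 = $2,615.41

$2,615.41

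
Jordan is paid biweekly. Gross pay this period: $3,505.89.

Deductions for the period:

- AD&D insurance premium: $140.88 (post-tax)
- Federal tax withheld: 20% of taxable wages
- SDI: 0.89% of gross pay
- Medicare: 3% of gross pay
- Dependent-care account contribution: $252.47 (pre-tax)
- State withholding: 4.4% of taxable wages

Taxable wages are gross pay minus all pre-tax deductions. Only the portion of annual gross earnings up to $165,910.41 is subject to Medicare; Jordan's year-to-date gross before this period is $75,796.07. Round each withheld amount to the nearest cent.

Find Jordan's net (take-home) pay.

Dependent-care account contribution: $252.47
Taxable wages = $3,505.89 − $252.47 = $3,253.42
Federal tax withheld: $3,253.42 × 0.2 = $650.68
State withholding: $3,253.42 × 0.044 = $143.15
Medicare: cap not yet reached, full $3,505.89 is subject → $3,505.89 × 0.03 = $105.18
SDI: $3,505.89 × 0.0089 = $31.20
AD&D insurance premium: $140.88
Total deductions = $252.47 + $650.68 + $143.15 + $105.18 + $31.20 + $140.88 = $1,323.56
Net pay = $3,505.89 − $1,323.56 = $2,182.33

$2,182.33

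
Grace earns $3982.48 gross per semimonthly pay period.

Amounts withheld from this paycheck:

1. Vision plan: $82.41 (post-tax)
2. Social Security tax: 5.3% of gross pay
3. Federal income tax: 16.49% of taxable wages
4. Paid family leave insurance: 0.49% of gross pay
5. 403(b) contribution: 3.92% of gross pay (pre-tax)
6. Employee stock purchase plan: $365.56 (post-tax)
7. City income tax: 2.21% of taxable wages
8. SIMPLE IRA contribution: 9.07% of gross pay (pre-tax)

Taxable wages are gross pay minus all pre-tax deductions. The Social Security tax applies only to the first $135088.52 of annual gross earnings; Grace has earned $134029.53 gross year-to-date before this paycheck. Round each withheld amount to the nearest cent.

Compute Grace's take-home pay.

$2293.57

SIMPLE IRA contribution: $3982.48 × 0.0907 = $361.21
403(b) contribution: $3982.48 × 0.0392 = $156.11
Pre-tax total = $361.21 + $156.11 = $517.32
Taxable wages = $3982.48 − $517.32 = $3465.16
City income tax: $3465.16 × 0.0221 = $76.58
Federal income tax: $3465.16 × 0.1649 = $571.40
Paid family leave insurance: $3982.48 × 0.0049 = $19.51
Social Security tax: only $135088.52 − $134029.53 = $1058.99 of this check is subject → $1058.99 × 0.053 = $56.13
Vision plan: $82.41
Employee stock purchase plan: $365.56
Total deductions = $361.21 + $156.11 + $76.58 + $571.40 + $19.51 + $56.13 + $82.41 + $365.56 = $1688.91
Net pay = $3982.48 − $1688.91 = $2293.57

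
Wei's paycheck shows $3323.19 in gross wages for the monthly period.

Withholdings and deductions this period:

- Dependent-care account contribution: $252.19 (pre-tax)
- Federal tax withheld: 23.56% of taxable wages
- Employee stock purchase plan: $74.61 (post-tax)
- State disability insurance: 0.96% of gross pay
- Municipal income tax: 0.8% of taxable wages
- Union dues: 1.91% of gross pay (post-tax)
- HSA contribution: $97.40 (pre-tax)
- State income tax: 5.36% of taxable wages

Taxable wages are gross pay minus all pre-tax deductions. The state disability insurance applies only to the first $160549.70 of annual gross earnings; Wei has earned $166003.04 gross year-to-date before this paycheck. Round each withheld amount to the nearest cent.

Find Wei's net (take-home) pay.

Dependent-care account contribution: $252.19
HSA contribution: $97.40
Pre-tax total = $252.19 + $97.40 = $349.59
Taxable wages = $3323.19 − $349.59 = $2973.60
Municipal income tax: $2973.60 × 0.008 = $23.79
Federal tax withheld: $2973.60 × 0.2356 = $700.58
State income tax: $2973.60 × 0.0536 = $159.38
State disability insurance: annual cap $160549.70 already reached (YTD $166003.04), so $0.00
Union dues: $3323.19 × 0.0191 = $63.47
Employee stock purchase plan: $74.61
Total deductions = $252.19 + $97.40 + $23.79 + $700.58 + $159.38 + $0.00 + $63.47 + $74.61 = $1371.42
Net pay = $3323.19 − $1371.42 = $1951.77

$1951.77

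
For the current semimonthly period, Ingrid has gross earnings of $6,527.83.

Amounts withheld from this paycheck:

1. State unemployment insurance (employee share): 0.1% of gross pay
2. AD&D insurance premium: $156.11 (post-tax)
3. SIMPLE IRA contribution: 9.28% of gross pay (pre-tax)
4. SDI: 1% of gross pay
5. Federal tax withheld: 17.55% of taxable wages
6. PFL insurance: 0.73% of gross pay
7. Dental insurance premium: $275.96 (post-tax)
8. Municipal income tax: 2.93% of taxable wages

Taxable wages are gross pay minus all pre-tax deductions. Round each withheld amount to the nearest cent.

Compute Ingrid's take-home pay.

$4,157.68

SIMPLE IRA contribution: $6,527.83 × 0.0928 = $605.78
Taxable wages = $6,527.83 − $605.78 = $5,922.05
Federal tax withheld: $5,922.05 × 0.1755 = $1,039.32
Municipal income tax: $5,922.05 × 0.0293 = $173.52
PFL insurance: $6,527.83 × 0.0073 = $47.65
State unemployment insurance (employee share): $6,527.83 × 0.001 = $6.53
SDI: $6,527.83 × 0.01 = $65.28
AD&D insurance premium: $156.11
Dental insurance premium: $275.96
Total deductions = $605.78 + $1,039.32 + $173.52 + $47.65 + $6.53 + $65.28 + $156.11 + $275.96 = $2,370.15
Net pay = $6,527.83 − $2,370.15 = $4,157.68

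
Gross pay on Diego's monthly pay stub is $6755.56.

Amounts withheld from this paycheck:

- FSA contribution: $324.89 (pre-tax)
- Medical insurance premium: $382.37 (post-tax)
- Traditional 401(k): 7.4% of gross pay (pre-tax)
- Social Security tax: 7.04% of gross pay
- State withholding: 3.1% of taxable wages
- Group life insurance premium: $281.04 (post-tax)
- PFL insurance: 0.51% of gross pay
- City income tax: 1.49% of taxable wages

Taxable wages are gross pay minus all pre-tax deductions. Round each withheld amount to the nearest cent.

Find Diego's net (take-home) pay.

$4485.09

FSA contribution: $324.89
Traditional 401(k): $6755.56 × 0.074 = $499.91
Pre-tax total = $324.89 + $499.91 = $824.80
Taxable wages = $6755.56 − $824.80 = $5930.76
City income tax: $5930.76 × 0.0149 = $88.37
State withholding: $5930.76 × 0.031 = $183.85
PFL insurance: $6755.56 × 0.0051 = $34.45
Social Security tax: $6755.56 × 0.0704 = $475.59
Group life insurance premium: $281.04
Medical insurance premium: $382.37
Total deductions = $324.89 + $499.91 + $88.37 + $183.85 + $34.45 + $475.59 + $281.04 + $382.37 = $2270.47
Net pay = $6755.56 − $2270.47 = $4485.09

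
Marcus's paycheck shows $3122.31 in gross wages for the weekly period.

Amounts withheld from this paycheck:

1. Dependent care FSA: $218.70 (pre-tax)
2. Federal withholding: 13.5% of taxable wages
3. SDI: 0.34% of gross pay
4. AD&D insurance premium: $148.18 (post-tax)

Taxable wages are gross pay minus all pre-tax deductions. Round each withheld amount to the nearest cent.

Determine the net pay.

$2352.82

Dependent care FSA: $218.70
Taxable wages = $3122.31 − $218.70 = $2903.61
Federal withholding: $2903.61 × 0.135 = $391.99
SDI: $3122.31 × 0.0034 = $10.62
AD&D insurance premium: $148.18
Total deductions = $218.70 + $391.99 + $10.62 + $148.18 = $769.49
Net pay = $3122.31 − $769.49 = $2352.82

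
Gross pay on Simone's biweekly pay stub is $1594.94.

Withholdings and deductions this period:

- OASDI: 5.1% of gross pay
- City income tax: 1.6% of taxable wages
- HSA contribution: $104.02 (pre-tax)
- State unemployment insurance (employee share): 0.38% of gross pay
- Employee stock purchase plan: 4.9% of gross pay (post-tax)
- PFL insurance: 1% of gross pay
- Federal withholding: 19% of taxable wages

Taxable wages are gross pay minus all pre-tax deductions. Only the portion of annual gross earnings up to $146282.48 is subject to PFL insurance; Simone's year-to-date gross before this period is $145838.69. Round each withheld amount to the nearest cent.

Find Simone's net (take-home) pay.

$1013.81

HSA contribution: $104.02
Taxable wages = $1594.94 − $104.02 = $1490.92
City income tax: $1490.92 × 0.016 = $23.85
Federal withholding: $1490.92 × 0.19 = $283.27
State unemployment insurance (employee share): $1594.94 × 0.0038 = $6.06
OASDI: $1594.94 × 0.051 = $81.34
PFL insurance: only $146282.48 − $145838.69 = $443.79 of this check is subject → $443.79 × 0.01 = $4.44
Employee stock purchase plan: $1594.94 × 0.049 = $78.15
Total deductions = $104.02 + $23.85 + $283.27 + $6.06 + $81.34 + $4.44 + $78.15 = $581.13
Net pay = $1594.94 − $581.13 = $1013.81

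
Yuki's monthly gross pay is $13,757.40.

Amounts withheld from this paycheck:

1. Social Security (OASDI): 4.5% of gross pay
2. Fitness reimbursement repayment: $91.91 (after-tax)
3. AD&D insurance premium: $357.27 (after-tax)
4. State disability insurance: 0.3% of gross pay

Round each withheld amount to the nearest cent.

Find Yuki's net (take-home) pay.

$12,647.87

State disability insurance: $13,757.40 × 0.003 = $41.27
Social Security (OASDI): $13,757.40 × 0.045 = $619.08
Fitness reimbursement repayment: $91.91
AD&D insurance premium: $357.27
Total deductions = $41.27 + $619.08 + $91.91 + $357.27 = $1,109.53
Net pay = $13,757.40 − $1,109.53 = $12,647.87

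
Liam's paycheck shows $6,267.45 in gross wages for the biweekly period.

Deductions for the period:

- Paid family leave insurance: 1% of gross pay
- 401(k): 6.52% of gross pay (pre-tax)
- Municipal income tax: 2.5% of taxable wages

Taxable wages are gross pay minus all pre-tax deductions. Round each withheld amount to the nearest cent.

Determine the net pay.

401(k): $6,267.45 × 0.0652 = $408.64
Taxable wages = $6,267.45 − $408.64 = $5,858.81
Municipal income tax: $5,858.81 × 0.025 = $146.47
Paid family leave insurance: $6,267.45 × 0.01 = $62.67
Total deductions = $408.64 + $146.47 + $62.67 = $617.78
Net pay = $6,267.45 − $617.78 = $5,649.67

$5,649.67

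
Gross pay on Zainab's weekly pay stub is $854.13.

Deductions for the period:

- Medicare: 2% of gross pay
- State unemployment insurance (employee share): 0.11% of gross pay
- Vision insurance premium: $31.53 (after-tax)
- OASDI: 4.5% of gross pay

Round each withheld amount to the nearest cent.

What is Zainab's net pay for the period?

State unemployment insurance (employee share): $854.13 × 0.0011 = $0.94
OASDI: $854.13 × 0.045 = $38.44
Medicare: $854.13 × 0.02 = $17.08
Vision insurance premium: $31.53
Total deductions = $0.94 + $38.44 + $17.08 + $31.53 = $87.99
Net pay = $854.13 − $87.99 = $766.14

$766.14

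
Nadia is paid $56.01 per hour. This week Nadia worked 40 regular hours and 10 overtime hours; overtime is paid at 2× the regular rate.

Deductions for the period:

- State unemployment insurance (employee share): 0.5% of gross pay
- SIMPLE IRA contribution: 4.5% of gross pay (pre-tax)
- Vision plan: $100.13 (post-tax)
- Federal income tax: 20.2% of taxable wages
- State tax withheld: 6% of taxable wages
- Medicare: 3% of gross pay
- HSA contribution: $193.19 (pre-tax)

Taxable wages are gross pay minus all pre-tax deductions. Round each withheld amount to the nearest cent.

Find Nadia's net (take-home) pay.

Regular pay: 40 × $56.01 = $2,240.40
Overtime pay: 10 × $56.01 × 2 = $1,120.20
Gross pay = $2,240.40 + $1,120.20 = $3,360.60
SIMPLE IRA contribution: $3,360.60 × 0.045 = $151.23
HSA contribution: $193.19
Pre-tax total = $151.23 + $193.19 = $344.42
Taxable wages = $3,360.60 − $344.42 = $3,016.18
State tax withheld: $3,016.18 × 0.06 = $180.97
Federal income tax: $3,016.18 × 0.202 = $609.27
Medicare: $3,360.60 × 0.03 = $100.82
State unemployment insurance (employee share): $3,360.60 × 0.005 = $16.80
Vision plan: $100.13
Total deductions = $151.23 + $193.19 + $180.97 + $609.27 + $100.82 + $16.80 + $100.13 = $1,352.41
Net pay = $3,360.60 − $1,352.41 = $2,008.19

$2,008.19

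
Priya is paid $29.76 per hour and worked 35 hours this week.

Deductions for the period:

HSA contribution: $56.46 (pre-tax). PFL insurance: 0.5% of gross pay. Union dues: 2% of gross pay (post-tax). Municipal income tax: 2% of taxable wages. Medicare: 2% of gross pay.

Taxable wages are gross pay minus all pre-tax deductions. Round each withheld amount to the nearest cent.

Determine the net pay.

Gross pay: 35 × $29.76 = $1,041.60
HSA contribution: $56.46
Taxable wages = $1,041.60 − $56.46 = $985.14
Municipal income tax: $985.14 × 0.02 = $19.70
PFL insurance: $1,041.60 × 0.005 = $5.21
Medicare: $1,041.60 × 0.02 = $20.83
Union dues: $1,041.60 × 0.02 = $20.83
Total deductions = $56.46 + $19.70 + $5.21 + $20.83 + $20.83 = $123.03
Net pay = $1,041.60 − $123.03 = $918.57

$918.57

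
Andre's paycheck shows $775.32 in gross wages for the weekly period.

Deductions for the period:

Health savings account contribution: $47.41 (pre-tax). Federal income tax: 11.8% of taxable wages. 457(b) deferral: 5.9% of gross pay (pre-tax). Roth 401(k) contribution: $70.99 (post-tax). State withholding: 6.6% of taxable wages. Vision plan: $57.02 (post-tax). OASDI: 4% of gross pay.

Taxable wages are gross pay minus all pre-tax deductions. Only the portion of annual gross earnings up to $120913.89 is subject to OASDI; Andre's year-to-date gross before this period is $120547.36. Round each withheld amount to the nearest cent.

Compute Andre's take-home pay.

$413.98

457(b) deferral: $775.32 × 0.059 = $45.74
Health savings account contribution: $47.41
Pre-tax total = $45.74 + $47.41 = $93.15
Taxable wages = $775.32 − $93.15 = $682.17
State withholding: $682.17 × 0.066 = $45.02
Federal income tax: $682.17 × 0.118 = $80.50
OASDI: only $120913.89 − $120547.36 = $366.53 of this check is subject → $366.53 × 0.04 = $14.66
Vision plan: $57.02
Roth 401(k) contribution: $70.99
Total deductions = $45.74 + $47.41 + $45.02 + $80.50 + $14.66 + $57.02 + $70.99 = $361.34
Net pay = $775.32 − $361.34 = $413.98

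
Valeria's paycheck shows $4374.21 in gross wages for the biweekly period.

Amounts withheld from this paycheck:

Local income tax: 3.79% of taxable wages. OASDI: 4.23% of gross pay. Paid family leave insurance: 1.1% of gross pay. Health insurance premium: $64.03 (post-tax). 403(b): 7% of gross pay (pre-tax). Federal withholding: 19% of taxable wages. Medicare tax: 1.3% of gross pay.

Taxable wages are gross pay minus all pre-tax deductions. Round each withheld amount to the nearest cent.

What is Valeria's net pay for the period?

$2786.88

403(b): $4374.21 × 0.07 = $306.19
Taxable wages = $4374.21 − $306.19 = $4068.02
Federal withholding: $4068.02 × 0.19 = $772.92
Local income tax: $4068.02 × 0.0379 = $154.18
Paid family leave insurance: $4374.21 × 0.011 = $48.12
Medicare tax: $4374.21 × 0.013 = $56.86
OASDI: $4374.21 × 0.0423 = $185.03
Health insurance premium: $64.03
Total deductions = $306.19 + $772.92 + $154.18 + $48.12 + $56.86 + $185.03 + $64.03 = $1587.33
Net pay = $4374.21 − $1587.33 = $2786.88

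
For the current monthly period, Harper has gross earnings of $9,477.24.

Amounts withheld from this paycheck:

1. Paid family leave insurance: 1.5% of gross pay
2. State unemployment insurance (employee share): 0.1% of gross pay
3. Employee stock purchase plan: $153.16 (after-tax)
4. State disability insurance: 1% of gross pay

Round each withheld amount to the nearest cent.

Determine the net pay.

State disability insurance: $9,477.24 × 0.01 = $94.77
State unemployment insurance (employee share): $9,477.24 × 0.001 = $9.48
Paid family leave insurance: $9,477.24 × 0.015 = $142.16
Employee stock purchase plan: $153.16
Total deductions = $94.77 + $9.48 + $142.16 + $153.16 = $399.57
Net pay = $9,477.24 − $399.57 = $9,077.67

$9,077.67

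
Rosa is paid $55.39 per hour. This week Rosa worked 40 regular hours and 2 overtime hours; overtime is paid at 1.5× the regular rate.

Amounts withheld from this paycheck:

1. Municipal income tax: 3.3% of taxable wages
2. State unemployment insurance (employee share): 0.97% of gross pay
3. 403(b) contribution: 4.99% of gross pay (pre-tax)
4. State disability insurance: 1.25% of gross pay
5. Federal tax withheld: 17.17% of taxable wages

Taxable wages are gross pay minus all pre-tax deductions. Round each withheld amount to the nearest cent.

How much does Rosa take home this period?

$1,746.83

Regular pay: 40 × $55.39 = $2,215.60
Overtime pay: 2 × $55.39 × 1.5 = $166.17
Gross pay = $2,215.60 + $166.17 = $2,381.77
403(b) contribution: $2,381.77 × 0.0499 = $118.85
Taxable wages = $2,381.77 − $118.85 = $2,262.92
Municipal income tax: $2,262.92 × 0.033 = $74.68
Federal tax withheld: $2,262.92 × 0.1717 = $388.54
State unemployment insurance (employee share): $2,381.77 × 0.0097 = $23.10
State disability insurance: $2,381.77 × 0.0125 = $29.77
Total deductions = $118.85 + $74.68 + $388.54 + $23.10 + $29.77 = $634.94
Net pay = $2,381.77 − $634.94 = $1,746.83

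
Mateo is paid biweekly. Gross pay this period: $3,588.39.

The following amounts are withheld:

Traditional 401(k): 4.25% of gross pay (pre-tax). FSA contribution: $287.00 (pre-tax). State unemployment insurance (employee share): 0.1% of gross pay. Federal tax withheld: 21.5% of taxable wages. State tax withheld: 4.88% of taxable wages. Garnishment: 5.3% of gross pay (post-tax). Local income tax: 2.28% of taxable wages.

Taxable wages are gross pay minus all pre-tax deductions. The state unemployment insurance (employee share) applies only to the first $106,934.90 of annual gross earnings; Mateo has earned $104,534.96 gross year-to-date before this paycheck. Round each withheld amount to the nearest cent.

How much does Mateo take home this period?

$2,053.83

Traditional 401(k): $3,588.39 × 0.0425 = $152.51
FSA contribution: $287.00
Pre-tax total = $152.51 + $287.00 = $439.51
Taxable wages = $3,588.39 − $439.51 = $3,148.88
Local income tax: $3,148.88 × 0.0228 = $71.79
Federal tax withheld: $3,148.88 × 0.215 = $677.01
State tax withheld: $3,148.88 × 0.0488 = $153.67
State unemployment insurance (employee share): only $106,934.90 − $104,534.96 = $2,399.94 of this check is subject → $2,399.94 × 0.001 = $2.40
Garnishment: $3,588.39 × 0.053 = $190.18
Total deductions = $152.51 + $287.00 + $71.79 + $677.01 + $153.67 + $2.40 + $190.18 = $1,534.56
Net pay = $3,588.39 − $1,534.56 = $2,053.83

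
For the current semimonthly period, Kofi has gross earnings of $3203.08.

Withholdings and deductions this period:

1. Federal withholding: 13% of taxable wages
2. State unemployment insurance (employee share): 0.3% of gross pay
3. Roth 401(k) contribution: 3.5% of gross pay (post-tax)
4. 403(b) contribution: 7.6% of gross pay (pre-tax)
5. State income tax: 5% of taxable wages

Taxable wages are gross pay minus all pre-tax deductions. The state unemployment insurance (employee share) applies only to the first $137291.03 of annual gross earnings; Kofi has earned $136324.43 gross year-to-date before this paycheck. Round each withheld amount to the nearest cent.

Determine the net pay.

$2311.91

403(b) contribution: $3203.08 × 0.076 = $243.43
Taxable wages = $3203.08 − $243.43 = $2959.65
Federal withholding: $2959.65 × 0.13 = $384.75
State income tax: $2959.65 × 0.05 = $147.98
State unemployment insurance (employee share): only $137291.03 − $136324.43 = $966.60 of this check is subject → $966.60 × 0.003 = $2.90
Roth 401(k) contribution: $3203.08 × 0.035 = $112.11
Total deductions = $243.43 + $384.75 + $147.98 + $2.90 + $112.11 = $891.17
Net pay = $3203.08 − $891.17 = $2311.91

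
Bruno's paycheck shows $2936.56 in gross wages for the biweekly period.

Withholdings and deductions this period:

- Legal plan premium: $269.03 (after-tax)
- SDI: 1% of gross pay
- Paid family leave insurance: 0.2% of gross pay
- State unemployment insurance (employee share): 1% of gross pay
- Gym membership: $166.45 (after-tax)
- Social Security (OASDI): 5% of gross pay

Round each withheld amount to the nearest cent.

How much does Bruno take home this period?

SDI: $2936.56 × 0.01 = $29.37
Paid family leave insurance: $2936.56 × 0.002 = $5.87
State unemployment insurance (employee share): $2936.56 × 0.01 = $29.37
Social Security (OASDI): $2936.56 × 0.05 = $146.83
Legal plan premium: $269.03
Gym membership: $166.45
Total deductions = $29.37 + $5.87 + $29.37 + $146.83 + $269.03 + $166.45 = $646.92
Net pay = $2936.56 − $646.92 = $2289.64

$2289.64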